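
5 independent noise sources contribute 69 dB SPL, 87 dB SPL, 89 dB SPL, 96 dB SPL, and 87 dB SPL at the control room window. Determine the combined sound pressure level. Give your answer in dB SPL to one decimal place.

97.6 dB SPL

Incoherent sources combine by intensity addition: L_total = 10·log₁₀(Σ 10^(L_i/10)).
Σ 10^(L/10) = 10^(69/10) + 10^(87/10) + 10^(89/10) + 10^(96/10) + 10^(87/10) = 5.786e+09.
L_total = 10·log₁₀(5.786e+09) = 97.62 dB SPL.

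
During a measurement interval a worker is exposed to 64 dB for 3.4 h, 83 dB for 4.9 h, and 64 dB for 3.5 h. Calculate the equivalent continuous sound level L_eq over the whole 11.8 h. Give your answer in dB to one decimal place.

L_eq = 10·log₁₀[(1/T)·Σ tᵢ·10^(Lᵢ/10)] with T = 11.8 h.
Σ tᵢ·10^(Lᵢ/10) = 3.4·10^(64/10) + 4.9·10^(83/10) + 3.5·10^(64/10) = 9.950e+08.
L_eq = 10·log₁₀(9.950e+08/11.8) = 79.26 dB.

79.3 dB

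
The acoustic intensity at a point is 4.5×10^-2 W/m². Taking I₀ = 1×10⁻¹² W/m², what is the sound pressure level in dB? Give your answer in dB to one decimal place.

I/I₀ = 4.5×10^-2/10⁻¹² = 4.5×10^10, and L = 10·log₁₀(I/I₀).
L = 10·(0.6532 + 10) = 106.53 dB.

106.5 dB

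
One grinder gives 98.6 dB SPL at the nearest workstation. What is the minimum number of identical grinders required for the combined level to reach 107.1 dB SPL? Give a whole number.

8

Need L₁ + 10·log₁₀ N ≥ 107.1, i.e. log₁₀ N ≥ 0.85.
N ≥ 10^(8.5/10) = 7.079, so N = 8.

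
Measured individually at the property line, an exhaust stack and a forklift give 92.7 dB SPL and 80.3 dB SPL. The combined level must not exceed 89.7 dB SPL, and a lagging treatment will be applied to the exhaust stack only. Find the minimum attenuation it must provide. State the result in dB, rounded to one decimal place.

3.5 dB

Everything except the exhaust stack sums to 10^(80.3/10) = 1.072e+08 in linear terms, 80.30 dB SPL.
The limit corresponds to 10^(89.7/10) = 9.333e+08; subtracting the fixed part leaves 8.261e+08 for the exhaust stack, i.e. 89.17 dB SPL.
Required insertion loss = 92.7 − 89.17 = 3.53 dB.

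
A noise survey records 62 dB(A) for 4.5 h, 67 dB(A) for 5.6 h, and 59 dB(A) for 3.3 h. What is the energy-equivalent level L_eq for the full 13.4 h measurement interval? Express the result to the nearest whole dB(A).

65 dB(A)

L_eq = 10·log₁₀[(1/T)·Σ tᵢ·10^(Lᵢ/10)] with T = 13.4 h.
Σ tᵢ·10^(Lᵢ/10) = 4.5·10^(62/10) + 5.6·10^(67/10) + 3.3·10^(59/10) = 3.782e+07.
L_eq = 10·log₁₀(3.782e+07/13.4) = 64.51 dB(A).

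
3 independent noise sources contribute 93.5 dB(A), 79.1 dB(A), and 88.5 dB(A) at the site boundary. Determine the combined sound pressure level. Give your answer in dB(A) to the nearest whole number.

95 dB(A)

For uncorrelated sources the intensities add, so convert each level to linear form, sum, and take 10·log₁₀ of the total.
Σ 10^(L/10) = 10^(93.5/10) + 10^(79.1/10) + 10^(88.5/10) = 3.028e+09.
L_total = 10·log₁₀(3.028e+09) = 94.81 dB(A).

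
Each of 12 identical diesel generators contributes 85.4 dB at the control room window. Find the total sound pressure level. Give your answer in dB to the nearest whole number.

L_total = L₁ + 10·log₁₀ N for N identical incoherent sources.
L_total = 85.4 + 10·log₁₀(12) = 85.4 + 10.792 = 96.19 dB.

96 dB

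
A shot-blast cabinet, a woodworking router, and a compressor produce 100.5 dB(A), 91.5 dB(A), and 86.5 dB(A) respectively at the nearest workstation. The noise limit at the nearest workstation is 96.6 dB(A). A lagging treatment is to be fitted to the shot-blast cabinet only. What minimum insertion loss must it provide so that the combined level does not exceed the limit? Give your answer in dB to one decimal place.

6.2 dB

The untreated sources together contribute 10^(91.5/10) + 10^(86.5/10) = 1.859e+09, i.e. 92.69 dB(A).
The limit corresponds to 10^(96.6/10) = 4.571e+09; subtracting the fixed part leaves 2.712e+09 for the shot-blast cabinet, i.e. 94.33 dB(A).
Required insertion loss = 100.5 − 94.33 = 6.17 dB.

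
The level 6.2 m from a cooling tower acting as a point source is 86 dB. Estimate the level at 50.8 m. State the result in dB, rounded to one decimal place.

Point-source attenuation: ΔL = 20·log₁₀(r₂/r₁) = 20·log₁₀(50.8/6.2) = 18.269 dB.
L₂ = 86 − 20·log₁₀(50.8/6.2) = 86 − 18.269 = 67.73 dB.

67.7 dB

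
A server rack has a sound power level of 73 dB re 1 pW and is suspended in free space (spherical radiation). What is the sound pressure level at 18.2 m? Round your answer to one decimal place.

36.8 dB

L_p = L_w − 10·log₁₀(4π·r²) with r = 18.2 m.
4π·r² = 4162 m², 10·log₁₀ of that is 36.194 dB.
L_p = 73 − 36.194 = 36.81 dB.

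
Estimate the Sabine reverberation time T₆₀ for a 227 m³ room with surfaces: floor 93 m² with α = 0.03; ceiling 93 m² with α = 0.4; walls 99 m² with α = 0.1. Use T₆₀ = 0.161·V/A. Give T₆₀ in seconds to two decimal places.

0.73 s

Summing Sᵢαᵢ: 93·0.03 + 93·0.4 + 99·0.1 = 49.89 m².
T₆₀ = 0.161·V/A = 0.161·227/49.89 = 0.733 s.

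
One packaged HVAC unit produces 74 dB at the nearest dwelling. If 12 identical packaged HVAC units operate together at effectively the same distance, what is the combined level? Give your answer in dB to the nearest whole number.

L_total = L₁ + 10·log₁₀ N for N identical incoherent sources.
L_total = 74 + 10·log₁₀(12) = 74 + 10.792 = 84.79 dB.

85 dB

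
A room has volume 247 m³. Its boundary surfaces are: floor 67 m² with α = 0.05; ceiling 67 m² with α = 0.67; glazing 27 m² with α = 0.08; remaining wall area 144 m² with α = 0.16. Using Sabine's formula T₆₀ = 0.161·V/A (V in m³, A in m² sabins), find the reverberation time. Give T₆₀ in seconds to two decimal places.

0.54 s

Total absorption A = 67·0.05 + 67·0.67 + 27·0.08 + 144·0.16 = 73.44 m² sabins.
T₆₀ = 0.161·V/A = 0.161·247/73.44 = 0.541 s.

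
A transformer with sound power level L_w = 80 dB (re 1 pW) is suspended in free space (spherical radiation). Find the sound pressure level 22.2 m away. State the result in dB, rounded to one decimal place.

Free-field spherical radiation: L_p = L_w − 10·log₁₀(4π·r²), r = 22.2 m.
4π·r² = 6193 m², 10·log₁₀ of that is 37.919 dB.
L_p = 80 − 37.919 = 42.08 dB.

42.1 dB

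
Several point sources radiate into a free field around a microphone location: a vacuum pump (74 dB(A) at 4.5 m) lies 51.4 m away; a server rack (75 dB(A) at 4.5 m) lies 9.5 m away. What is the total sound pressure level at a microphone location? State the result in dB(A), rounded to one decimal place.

Apply inverse-square spreading to bring every level to the receiver, then sum 10^(L/10).
vacuum pump: 74 − 20·log₁₀(51.4/4.5) = 74 − 21.16 = 52.84 dB(A).
server rack: 75 − 20·log₁₀(9.5/4.5) = 75 − 6.49 = 68.51 dB(A).
Σ 10^(L/10) = 7.288e+06 → L_total = 10·log₁₀(7.288e+06) = 68.63 dB(A).

68.6 dB(A)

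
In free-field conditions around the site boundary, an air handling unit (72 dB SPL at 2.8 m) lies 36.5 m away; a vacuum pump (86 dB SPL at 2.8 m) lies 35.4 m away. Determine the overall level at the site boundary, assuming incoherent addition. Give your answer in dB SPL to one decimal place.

64.1 dB SPL

Apply inverse-square spreading to bring every level to the receiver, then sum 10^(L/10).
air handling unit: 72 − 20·log₁₀(36.5/2.8) = 72 − 22.30 = 49.70 dB SPL.
vacuum pump: 86 − 20·log₁₀(35.4/2.8) = 86 − 22.04 = 63.96 dB SPL.
Σ 10^(L/10) = 2.584e+06 → L_total = 10·log₁₀(2.584e+06) = 64.12 dB SPL.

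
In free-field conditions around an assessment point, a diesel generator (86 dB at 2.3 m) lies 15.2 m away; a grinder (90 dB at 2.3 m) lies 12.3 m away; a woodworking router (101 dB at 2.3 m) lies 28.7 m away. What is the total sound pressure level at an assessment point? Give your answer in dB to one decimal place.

81.0 dB

First find each source's level at the receiver (point-source: −20·log₁₀(r/r_ref)), then combine on an intensity basis.
diesel generator: 86 − 20·log₁₀(15.2/2.3) = 86 − 16.40 = 69.60 dB.
grinder: 90 − 20·log₁₀(12.3/2.3) = 90 − 14.56 = 75.44 dB.
woodworking router: 101 − 20·log₁₀(28.7/2.3) = 101 − 21.92 = 79.08 dB.
Σ 10^(L/10) = 1.249e+08 → L_total = 10·log₁₀(1.249e+08) = 80.97 dB.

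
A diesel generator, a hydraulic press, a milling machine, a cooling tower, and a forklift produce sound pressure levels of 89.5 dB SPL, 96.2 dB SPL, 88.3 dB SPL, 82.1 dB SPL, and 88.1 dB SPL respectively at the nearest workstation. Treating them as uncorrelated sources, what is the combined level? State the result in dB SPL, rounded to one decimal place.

98.2 dB SPL

For uncorrelated sources the intensities add, so convert each level to linear form, sum, and take 10·log₁₀ of the total.
Σ 10^(L/10) = 10^(89.5/10) + 10^(96.2/10) + 10^(88.3/10) + 10^(82.1/10) + 10^(88.1/10) = 6.544e+09.
L_total = 10·log₁₀(6.544e+09) = 98.16 dB SPL.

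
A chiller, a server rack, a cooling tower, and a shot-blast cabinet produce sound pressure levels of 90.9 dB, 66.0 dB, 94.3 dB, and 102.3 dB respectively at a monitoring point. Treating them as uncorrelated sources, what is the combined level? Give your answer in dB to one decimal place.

103.2 dB

Incoherent sources combine by intensity addition: L_total = 10·log₁₀(Σ 10^(L_i/10)).
Σ 10^(L/10) = 10^(90.9/10) + 10^(66.0/10) + 10^(94.3/10) + 10^(102.3/10) = 2.091e+10.
L_total = 10·log₁₀(2.091e+10) = 103.20 dB.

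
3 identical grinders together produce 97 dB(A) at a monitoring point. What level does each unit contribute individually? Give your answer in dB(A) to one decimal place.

92.2 dB(A)

For N identical incoherent sources L_total = L₁ + 10·log₁₀ N, so L₁ = 97 − 10·log₁₀(3) = 97 − 4.771.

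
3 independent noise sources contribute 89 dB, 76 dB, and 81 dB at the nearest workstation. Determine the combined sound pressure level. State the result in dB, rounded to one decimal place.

Incoherent sources combine by intensity addition: L_total = 10·log₁₀(Σ 10^(L_i/10)).
Σ 10^(L/10) = 10^(89/10) + 10^(76/10) + 10^(81/10) = 9.600e+08.
L_total = 10·log₁₀(9.600e+08) = 89.82 dB.

89.8 dB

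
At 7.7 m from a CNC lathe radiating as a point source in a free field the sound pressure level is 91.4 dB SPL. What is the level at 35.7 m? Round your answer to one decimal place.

For a point source, L₂ = L₁ − 20·log₁₀(r₂/r₁).
L₂ = 91.4 − 20·log₁₀(35.7/7.7) = 91.4 − 13.324 = 78.08 dB SPL.

78.1 dB SPL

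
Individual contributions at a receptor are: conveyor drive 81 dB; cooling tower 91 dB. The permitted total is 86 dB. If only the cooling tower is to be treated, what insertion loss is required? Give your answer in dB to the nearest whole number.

7 dB

The untreated sources together contribute 10^(81/10) = 1.259e+08, i.e. 81.00 dB.
To meet 86 dB overall, the treated cooling tower may contribute at most 10^(86/10) − 1.259e+08 = 2.722e+08, i.e. 84.35 dB.
Required insertion loss = 91 − 84.35 = 6.65 dB.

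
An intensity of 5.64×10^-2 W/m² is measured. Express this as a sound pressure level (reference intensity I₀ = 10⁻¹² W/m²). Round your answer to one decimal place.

107.5 dB

L = 10·log₁₀(I/I₀) = 10·log₁₀(5.64×10^-2/10⁻¹²) = 10·log₁₀(5.64×10^10).
L = 10·(0.7513 + 10) = 107.51 dB.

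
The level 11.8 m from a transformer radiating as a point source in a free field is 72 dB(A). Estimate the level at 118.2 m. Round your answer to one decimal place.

52.0 dB(A)

Point-source attenuation: ΔL = 20·log₁₀(r₂/r₁) = 20·log₁₀(118.2/11.8) = 20.015 dB.
L₂ = 72 − 20·log₁₀(118.2/11.8) = 72 − 20.015 = 51.99 dB(A).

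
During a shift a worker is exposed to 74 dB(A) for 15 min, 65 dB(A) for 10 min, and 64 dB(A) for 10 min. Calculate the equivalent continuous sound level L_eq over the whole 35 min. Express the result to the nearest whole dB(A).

71 dB(A)

L_eq = 10·log₁₀[(1/T)·Σ tᵢ·10^(Lᵢ/10)] with T = 35 min.
Σ tᵢ·10^(Lᵢ/10) = 15·10^(74/10) + 10·10^(65/10) + 10·10^(64/10) = 4.335e+08.
L_eq = 10·log₁₀(4.335e+08/35) = 70.93 dB(A).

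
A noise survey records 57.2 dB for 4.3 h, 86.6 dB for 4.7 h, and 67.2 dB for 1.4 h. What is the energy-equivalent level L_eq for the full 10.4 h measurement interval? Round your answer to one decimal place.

Weight each interval's intensity by its duration and average over T = 10.4 h:
Σ tᵢ·10^(Lᵢ/10) = 4.3·10^(57.2/10) + 4.7·10^(86.6/10) + 1.4·10^(67.2/10) = 2.158e+09.
L_eq = 10·log₁₀(2.158e+09/10.4) = 83.17 dB.

83.2 dB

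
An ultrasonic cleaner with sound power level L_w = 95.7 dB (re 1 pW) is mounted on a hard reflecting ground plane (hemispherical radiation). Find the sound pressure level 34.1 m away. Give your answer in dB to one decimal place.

Free-field hemispherical radiation: L_p = L_w − 10·log₁₀(2π·r²), r = 34.1 m.
2π·r² = 7306 m², 10·log₁₀ of that is 38.637 dB.
L_p = 95.7 − 38.637 = 57.06 dB.

57.1 dB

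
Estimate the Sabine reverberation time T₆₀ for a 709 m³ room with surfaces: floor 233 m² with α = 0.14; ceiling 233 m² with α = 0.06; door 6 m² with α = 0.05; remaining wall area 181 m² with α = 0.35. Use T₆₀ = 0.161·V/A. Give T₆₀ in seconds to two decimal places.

Summing Sᵢαᵢ: 233·0.14 + 233·0.06 + 6·0.05 + 181·0.35 = 110.25 m².
T₆₀ = 0.161 × 709 / 110.25 = 1.035 s.

1.04 s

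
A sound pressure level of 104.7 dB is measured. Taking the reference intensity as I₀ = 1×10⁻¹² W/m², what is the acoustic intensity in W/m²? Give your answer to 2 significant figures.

0.030 W/m²

L = 10·log₁₀(I/I₀) ⇒ I = I₀·10^(L/10) = 10⁻¹² × 10^10.47.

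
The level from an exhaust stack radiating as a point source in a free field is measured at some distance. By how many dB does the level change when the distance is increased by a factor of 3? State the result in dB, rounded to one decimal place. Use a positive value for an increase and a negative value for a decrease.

Point-source spreading: ΔL = −20·log₁₀(r₂/r₁).
ΔL = −20·log₁₀(3) = -9.54 dB.

-9.5 dB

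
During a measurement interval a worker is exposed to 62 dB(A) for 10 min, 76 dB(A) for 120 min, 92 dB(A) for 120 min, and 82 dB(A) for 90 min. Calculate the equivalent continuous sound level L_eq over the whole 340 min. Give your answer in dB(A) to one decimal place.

87.9 dB(A)

Weight each interval's intensity by its duration and average over T = 340 min:
Σ tᵢ·10^(Lᵢ/10) = 10·10^(62/10) + 120·10^(76/10) + 120·10^(92/10) + 90·10^(82/10) = 2.092e+11.
L_eq = 10·log₁₀(2.092e+11/340) = 87.89 dB(A).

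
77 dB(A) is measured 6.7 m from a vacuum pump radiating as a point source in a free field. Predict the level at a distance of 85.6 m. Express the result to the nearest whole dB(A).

55 dB(A)

Spherical spreading from a point source gives a 20·log₁₀(r₂/r₁) drop.
L₂ = 77 − 20·log₁₀(85.6/6.7) = 77 − 22.128 = 54.87 dB(A).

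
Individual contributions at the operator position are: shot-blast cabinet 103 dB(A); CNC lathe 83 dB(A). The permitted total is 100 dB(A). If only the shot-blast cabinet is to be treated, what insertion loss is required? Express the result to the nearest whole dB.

3 dB

The untreated sources together contribute 10^(83/10) = 1.995e+08, i.e. 83.00 dB(A).
To meet 100 dB(A) overall, the treated shot-blast cabinet may contribute at most 10^(100/10) − 1.995e+08 = 9.800e+09, i.e. 99.91 dB(A).
So the shot-blast cabinet must be reduced from 103 to 99.91 dB(A): IL = 3.09 dB.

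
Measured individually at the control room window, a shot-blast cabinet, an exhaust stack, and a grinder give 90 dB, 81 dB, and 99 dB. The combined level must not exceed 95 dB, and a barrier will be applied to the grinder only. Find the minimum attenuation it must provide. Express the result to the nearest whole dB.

6 dB

The untreated sources together contribute 10^(90/10) + 10^(81/10) = 1.126e+09, i.e. 90.51 dB.
The limit corresponds to 10^(95/10) = 3.162e+09; subtracting the fixed part leaves 2.036e+09 for the grinder, i.e. 93.09 dB.
So the grinder must be reduced from 99 to 93.09 dB: IL = 5.91 dB.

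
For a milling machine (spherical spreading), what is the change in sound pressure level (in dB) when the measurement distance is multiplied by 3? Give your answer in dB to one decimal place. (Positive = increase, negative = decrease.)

A point source loses 6 dB per doubling of distance; generally ΔL = −20·log₁₀(r₂/r₁).
ΔL = −20·log₁₀(3) = -9.54 dB.

-9.5 dB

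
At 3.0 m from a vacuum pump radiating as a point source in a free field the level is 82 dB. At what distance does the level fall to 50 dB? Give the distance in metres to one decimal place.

For a point source L₁ − L₂ = 20·log₁₀(r₂/r₁), so r₂ = r₁·10^((L₁−L₂)/20).
r₂ = 3.0·10^((82−50)/20) = 3.0·10^(32.0/20) = 119.43 m.

119.4 m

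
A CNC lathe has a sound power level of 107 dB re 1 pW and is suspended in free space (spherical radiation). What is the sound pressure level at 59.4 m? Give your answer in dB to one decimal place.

The power spreads over a sphere of area 4π·r², so L_p = L_w − 10·log₁₀(4π·r²).
4π·r² = 4.434e+04 m², 10·log₁₀ of that is 46.468 dB.
L_p = 107 − 46.468 = 60.53 dB.

60.5 dB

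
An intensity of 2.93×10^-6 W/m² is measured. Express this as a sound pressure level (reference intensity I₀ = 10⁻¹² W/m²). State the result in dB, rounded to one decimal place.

Dividing by I₀ shifts the exponent by 12: I/I₀ = 2.93×10^6.
L = 10·(0.4669 + 6) = 64.67 dB.

64.7 dB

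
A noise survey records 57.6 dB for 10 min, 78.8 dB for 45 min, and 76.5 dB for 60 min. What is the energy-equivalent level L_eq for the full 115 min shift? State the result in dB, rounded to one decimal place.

The energy average is taken in the linear domain: L_eq = 10·log₁₀[(Σ tᵢ·10^(Lᵢ/10))/T], T = 115 min.
Σ tᵢ·10^(Lᵢ/10) = 10·10^(57.6/10) + 45·10^(78.8/10) + 60·10^(76.5/10) = 6.099e+09.
L_eq = 10·log₁₀(6.099e+09/115) = 77.25 dB.

77.2 dB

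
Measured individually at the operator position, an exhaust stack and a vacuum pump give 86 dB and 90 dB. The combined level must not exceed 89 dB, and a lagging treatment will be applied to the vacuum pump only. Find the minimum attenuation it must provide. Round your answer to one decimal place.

4.0 dB

Fixed contribution from the other source: Σ 10^(L/10) = 10^(86/10) = 3.981e+08 (86.00 dB).
To meet 89 dB overall, the treated vacuum pump may contribute at most 10^(89/10) − 3.981e+08 = 3.962e+08, i.e. 85.98 dB.
So the vacuum pump must be reduced from 90 to 85.98 dB: IL = 4.02 dB.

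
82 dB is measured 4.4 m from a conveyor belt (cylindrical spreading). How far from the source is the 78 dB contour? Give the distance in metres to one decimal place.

11.1 m

The 4.0 dB drop corresponds to a distance ratio of 10^(4.0/10) for a line source.
r₂ = 4.4·10^((82−78)/10) = 4.4·10^(4.0/10) = 11.05 m.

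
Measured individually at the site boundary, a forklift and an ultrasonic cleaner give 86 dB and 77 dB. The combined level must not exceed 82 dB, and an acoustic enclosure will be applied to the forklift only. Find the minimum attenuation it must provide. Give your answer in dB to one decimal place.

Fixed contribution from the other source: Σ 10^(L/10) = 10^(77/10) = 5.012e+07 (77.00 dB).
The limit corresponds to 10^(82/10) = 1.585e+08; subtracting the fixed part leaves 1.084e+08 for the forklift, i.e. 80.35 dB.
Required insertion loss = 86 − 80.35 = 5.65 dB.

5.7 dB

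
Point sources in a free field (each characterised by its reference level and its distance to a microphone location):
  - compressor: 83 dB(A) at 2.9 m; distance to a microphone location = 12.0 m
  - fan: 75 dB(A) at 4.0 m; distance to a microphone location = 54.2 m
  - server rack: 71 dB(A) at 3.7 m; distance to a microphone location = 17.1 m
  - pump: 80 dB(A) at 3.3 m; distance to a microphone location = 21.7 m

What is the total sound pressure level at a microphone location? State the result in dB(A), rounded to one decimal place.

71.7 dB(A)

First find each source's level at the receiver (point-source: −20·log₁₀(r/r_ref)), then combine on an intensity basis.
compressor: 83 − 20·log₁₀(12.0/2.9) = 83 − 12.34 = 70.66 dB(A).
fan: 75 − 20·log₁₀(54.2/4.0) = 75 − 22.64 = 52.36 dB(A).
server rack: 71 − 20·log₁₀(17.1/3.7) = 71 − 13.30 = 57.70 dB(A).
pump: 80 − 20·log₁₀(21.7/3.3) = 80 − 16.36 = 63.64 dB(A).
Σ 10^(L/10) = 1.473e+07 → L_total = 10·log₁₀(1.473e+07) = 71.68 dB(A).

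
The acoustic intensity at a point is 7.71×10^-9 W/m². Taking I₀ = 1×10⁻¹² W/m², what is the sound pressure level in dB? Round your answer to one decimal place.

38.9 dB

L = 10·log₁₀(I/I₀) = 10·log₁₀(7.71×10^-9/10⁻¹²) = 10·log₁₀(7.71×10^3).
L = 10·(0.8871 + 3) = 38.87 dB.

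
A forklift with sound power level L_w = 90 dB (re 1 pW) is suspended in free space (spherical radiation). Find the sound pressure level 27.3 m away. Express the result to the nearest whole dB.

L_p = L_w − 10·log₁₀(4π·r²) with r = 27.3 m.
4π·r² = 9366 m², 10·log₁₀ of that is 39.715 dB.
L_p = 90 − 39.715 = 50.28 dB.

50 dB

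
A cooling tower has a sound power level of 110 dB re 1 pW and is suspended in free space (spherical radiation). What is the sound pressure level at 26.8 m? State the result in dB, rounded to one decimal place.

70.4 dB

The power spreads over a sphere of area 4π·r², so L_p = L_w − 10·log₁₀(4π·r²).
4π·r² = 9026 m², 10·log₁₀ of that is 39.555 dB.
L_p = 110 − 39.555 = 70.45 dB.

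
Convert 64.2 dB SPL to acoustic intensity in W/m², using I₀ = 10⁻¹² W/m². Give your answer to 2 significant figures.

2.6e-06 W/m²

I/I₀ = 10^(64.2/10) = 2.63e+06, so I = 2.63e+06 × 10⁻¹² W/m².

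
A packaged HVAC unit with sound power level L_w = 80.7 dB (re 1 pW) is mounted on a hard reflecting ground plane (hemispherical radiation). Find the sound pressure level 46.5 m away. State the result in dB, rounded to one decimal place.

Free-field hemispherical radiation: L_p = L_w − 10·log₁₀(2π·r²), r = 46.5 m.
2π·r² = 1.359e+04 m², 10·log₁₀ of that is 41.331 dB.
L_p = 80.7 − 41.331 = 39.37 dB.

39.4 dB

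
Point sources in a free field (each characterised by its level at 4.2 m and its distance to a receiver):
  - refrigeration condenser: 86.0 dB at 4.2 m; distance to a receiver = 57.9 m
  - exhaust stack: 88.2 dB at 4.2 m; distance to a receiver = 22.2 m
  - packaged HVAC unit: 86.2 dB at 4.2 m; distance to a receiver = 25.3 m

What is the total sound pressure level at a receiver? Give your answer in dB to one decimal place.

75.7 dB

Apply inverse-square spreading to bring every level to the receiver, then sum 10^(L/10).
refrigeration condenser: 86.0 − 20·log₁₀(57.9/4.2) = 86.0 − 22.79 = 63.21 dB.
exhaust stack: 88.2 − 20·log₁₀(22.2/4.2) = 88.2 − 14.46 = 73.74 dB.
packaged HVAC unit: 86.2 − 20·log₁₀(25.3/4.2) = 86.2 − 15.60 = 70.60 dB.
Σ 10^(L/10) = 3.723e+07 → L_total = 10·log₁₀(3.723e+07) = 75.71 dB.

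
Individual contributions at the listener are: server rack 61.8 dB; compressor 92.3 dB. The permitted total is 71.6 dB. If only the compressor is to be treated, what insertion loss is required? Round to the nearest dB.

Everything except the compressor sums to 10^(61.8/10) = 1.514e+06 in linear terms, 61.80 dB.
The limit corresponds to 10^(71.6/10) = 1.445e+07; subtracting the fixed part leaves 1.294e+07 for the compressor, i.e. 71.12 dB.
So the compressor must be reduced from 92.3 to 71.12 dB: IL = 21.18 dB.

21 dB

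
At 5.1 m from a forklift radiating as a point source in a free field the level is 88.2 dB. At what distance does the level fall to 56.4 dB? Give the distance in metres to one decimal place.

198.4 m

For a point source L₁ − L₂ = 20·log₁₀(r₂/r₁), so r₂ = r₁·10^((L₁−L₂)/20).
r₂ = 5.1·10^((88.2−56.4)/20) = 5.1·10^(31.8/20) = 198.41 m.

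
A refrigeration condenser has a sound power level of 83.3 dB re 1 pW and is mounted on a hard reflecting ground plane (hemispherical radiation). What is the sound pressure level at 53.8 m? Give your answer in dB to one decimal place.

Free-field hemispherical radiation: L_p = L_w − 10·log₁₀(2π·r²), r = 53.8 m.
2π·r² = 1.819e+04 m², 10·log₁₀ of that is 42.597 dB.
L_p = 83.3 − 42.597 = 40.70 dB.

40.7 dB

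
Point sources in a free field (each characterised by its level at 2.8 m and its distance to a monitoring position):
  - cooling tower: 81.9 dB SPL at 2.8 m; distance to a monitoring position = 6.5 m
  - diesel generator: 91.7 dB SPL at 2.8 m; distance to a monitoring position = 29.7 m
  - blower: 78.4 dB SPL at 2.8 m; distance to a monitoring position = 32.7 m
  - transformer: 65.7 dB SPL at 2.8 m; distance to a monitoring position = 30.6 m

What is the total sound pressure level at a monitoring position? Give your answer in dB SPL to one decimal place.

76.3 dB SPL

First find each source's level at the receiver (point-source: −20·log₁₀(r/r_ref)), then combine on an intensity basis.
cooling tower: 81.9 − 20·log₁₀(6.5/2.8) = 81.9 − 7.32 = 74.58 dB SPL.
diesel generator: 91.7 − 20·log₁₀(29.7/2.8) = 91.7 − 20.51 = 71.19 dB SPL.
blower: 78.4 − 20·log₁₀(32.7/2.8) = 78.4 − 21.35 = 57.05 dB SPL.
transformer: 65.7 − 20·log₁₀(30.6/2.8) = 65.7 − 20.77 = 44.93 dB SPL.
Σ 10^(L/10) = 4.242e+07 → L_total = 10·log₁₀(4.242e+07) = 76.28 dB SPL.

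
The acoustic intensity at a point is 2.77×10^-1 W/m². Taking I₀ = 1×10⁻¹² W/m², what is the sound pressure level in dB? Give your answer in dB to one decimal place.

I/I₀ = 2.77×10^-1/10⁻¹² = 2.77×10^11, and L = 10·log₁₀(I/I₀).
L = 10·(0.4425 + 11) = 114.42 dB.

114.4 dB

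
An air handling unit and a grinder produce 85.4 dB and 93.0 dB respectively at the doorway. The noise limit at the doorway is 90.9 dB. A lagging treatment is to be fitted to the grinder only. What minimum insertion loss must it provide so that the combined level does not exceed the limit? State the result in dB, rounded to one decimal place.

3.5 dB

Fixed contribution from the other source: Σ 10^(L/10) = 10^(85.4/10) = 3.467e+08 (85.40 dB).
To meet 90.9 dB overall, the treated grinder may contribute at most 10^(90.9/10) − 3.467e+08 = 8.835e+08, i.e. 89.46 dB.
So the grinder must be reduced from 93.0 to 89.46 dB: IL = 3.54 dB.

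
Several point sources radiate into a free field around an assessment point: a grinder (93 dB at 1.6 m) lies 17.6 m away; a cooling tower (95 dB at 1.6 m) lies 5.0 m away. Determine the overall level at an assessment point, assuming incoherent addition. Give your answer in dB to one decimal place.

85.3 dB

Apply inverse-square spreading to bring every level to the receiver, then sum 10^(L/10).
grinder: 93 − 20·log₁₀(17.6/1.6) = 93 − 20.83 = 72.17 dB.
cooling tower: 95 − 20·log₁₀(5.0/1.6) = 95 − 9.90 = 85.10 dB.
Σ 10^(L/10) = 3.403e+08 → L_total = 10·log₁₀(3.403e+08) = 85.32 dB.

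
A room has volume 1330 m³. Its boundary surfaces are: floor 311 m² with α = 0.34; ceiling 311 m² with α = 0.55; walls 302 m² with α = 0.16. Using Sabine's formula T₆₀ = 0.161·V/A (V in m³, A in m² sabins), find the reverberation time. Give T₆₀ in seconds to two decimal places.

Total absorption A = 311·0.34 + 311·0.55 + 302·0.16 = 325.11 m² sabins.
T₆₀ = 0.161·V/A = 0.161·1330/325.11 = 0.659 s.

0.66 s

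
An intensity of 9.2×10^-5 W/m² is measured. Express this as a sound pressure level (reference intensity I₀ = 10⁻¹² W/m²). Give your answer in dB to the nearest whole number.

I/I₀ = 9.2×10^-5/10⁻¹² = 9.2×10^7, and L = 10·log₁₀(I/I₀).
L = 10·(0.9638 + 7) = 79.64 dB.

80 dB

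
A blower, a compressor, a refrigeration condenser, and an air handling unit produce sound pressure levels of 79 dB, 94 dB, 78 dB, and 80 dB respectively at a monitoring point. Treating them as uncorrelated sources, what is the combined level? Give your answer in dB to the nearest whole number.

Incoherent sources combine by intensity addition: L_total = 10·log₁₀(Σ 10^(L_i/10)).
Σ 10^(L/10) = 10^(79/10) + 10^(94/10) + 10^(78/10) + 10^(80/10) = 2.754e+09.
L_total = 10·log₁₀(2.754e+09) = 94.40 dB.

94 dB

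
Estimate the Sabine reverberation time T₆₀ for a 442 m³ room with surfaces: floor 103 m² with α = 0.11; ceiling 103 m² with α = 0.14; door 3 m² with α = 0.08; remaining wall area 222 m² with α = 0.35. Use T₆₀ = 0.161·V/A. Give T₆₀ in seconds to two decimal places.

Total absorption A = 103·0.11 + 103·0.14 + 3·0.08 + 222·0.35 = 103.69 m² sabins.
T₆₀ = 0.161·V/A = 0.161·442/103.69 = 0.686 s.

0.69 s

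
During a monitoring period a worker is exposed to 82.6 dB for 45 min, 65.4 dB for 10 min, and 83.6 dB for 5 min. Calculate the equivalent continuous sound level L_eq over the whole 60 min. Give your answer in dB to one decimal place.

81.9 dB

L_eq = 10·log₁₀[(1/T)·Σ tᵢ·10^(Lᵢ/10)] with T = 60 min.
Σ tᵢ·10^(Lᵢ/10) = 45·10^(82.6/10) + 10·10^(65.4/10) + 5·10^(83.6/10) = 9.369e+09.
L_eq = 10·log₁₀(9.369e+09/60) = 81.94 dB.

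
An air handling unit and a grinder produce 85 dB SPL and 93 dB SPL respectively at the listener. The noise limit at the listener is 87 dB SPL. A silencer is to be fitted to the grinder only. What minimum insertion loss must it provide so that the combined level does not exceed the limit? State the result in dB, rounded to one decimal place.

Fixed contribution from the other source: Σ 10^(L/10) = 10^(85/10) = 3.162e+08 (85.00 dB SPL).
To meet 87 dB SPL overall, the treated grinder may contribute at most 10^(87/10) − 3.162e+08 = 1.850e+08, i.e. 82.67 dB SPL.
Required insertion loss = 93 − 82.67 = 10.33 dB.

10.3 dB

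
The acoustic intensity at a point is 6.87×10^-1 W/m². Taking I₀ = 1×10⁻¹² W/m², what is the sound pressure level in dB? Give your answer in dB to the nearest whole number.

L = 10·log₁₀(I/I₀) = 10·log₁₀(6.87×10^-1/10⁻¹²) = 10·log₁₀(6.87×10^11).
L = 10·(0.8370 + 11) = 118.37 dB.

118 dB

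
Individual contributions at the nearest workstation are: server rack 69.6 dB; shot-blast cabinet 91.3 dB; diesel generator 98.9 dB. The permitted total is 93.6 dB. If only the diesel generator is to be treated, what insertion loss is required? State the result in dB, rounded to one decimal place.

Everything except the diesel generator sums to 10^(69.6/10) + 10^(91.3/10) = 1.358e+09 in linear terms, 91.33 dB.
To meet 93.6 dB overall, the treated diesel generator may contribute at most 10^(93.6/10) − 1.358e+09 = 9.328e+08, i.e. 89.70 dB.
Required insertion loss = 98.9 − 89.70 = 9.20 dB.

9.2 dB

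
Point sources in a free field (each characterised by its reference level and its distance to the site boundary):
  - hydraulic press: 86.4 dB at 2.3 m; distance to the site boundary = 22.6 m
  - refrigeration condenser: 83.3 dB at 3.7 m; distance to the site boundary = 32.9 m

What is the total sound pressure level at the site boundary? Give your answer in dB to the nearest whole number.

Apply inverse-square spreading to bring every level to the receiver, then sum 10^(L/10).
hydraulic press: 86.4 − 20·log₁₀(22.6/2.3) = 86.4 − 19.85 = 66.55 dB.
refrigeration condenser: 83.3 − 20·log₁₀(32.9/3.7) = 83.3 − 18.98 = 64.32 dB.
Σ 10^(L/10) = 7.225e+06 → L_total = 10·log₁₀(7.225e+06) = 68.59 dB.

69 dB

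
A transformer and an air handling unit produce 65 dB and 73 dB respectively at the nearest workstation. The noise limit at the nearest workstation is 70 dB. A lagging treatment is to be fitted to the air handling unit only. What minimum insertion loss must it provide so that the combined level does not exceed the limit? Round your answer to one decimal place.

4.7 dB

Everything except the air handling unit sums to 10^(65/10) = 3.162e+06 in linear terms, 65.00 dB.
The limit corresponds to 10^(70/10) = 1.000e+07; subtracting the fixed part leaves 6.838e+06 for the air handling unit, i.e. 68.35 dB.
Required insertion loss = 73 − 68.35 = 4.65 dB.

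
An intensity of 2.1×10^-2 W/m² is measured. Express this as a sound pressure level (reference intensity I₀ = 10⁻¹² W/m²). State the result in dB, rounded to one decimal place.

Dividing by I₀ shifts the exponent by 12: I/I₀ = 2.1×10^10.
L = 10·(0.3222 + 10) = 103.22 dB.

103.2 dB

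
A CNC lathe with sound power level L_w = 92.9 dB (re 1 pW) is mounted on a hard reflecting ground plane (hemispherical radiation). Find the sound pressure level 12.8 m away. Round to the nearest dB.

Free-field hemispherical radiation: L_p = L_w − 10·log₁₀(2π·r²), r = 12.8 m.
2π·r² = 1029 m², 10·log₁₀ of that is 30.126 dB.
L_p = 92.9 − 30.126 = 62.77 dB.

63 dB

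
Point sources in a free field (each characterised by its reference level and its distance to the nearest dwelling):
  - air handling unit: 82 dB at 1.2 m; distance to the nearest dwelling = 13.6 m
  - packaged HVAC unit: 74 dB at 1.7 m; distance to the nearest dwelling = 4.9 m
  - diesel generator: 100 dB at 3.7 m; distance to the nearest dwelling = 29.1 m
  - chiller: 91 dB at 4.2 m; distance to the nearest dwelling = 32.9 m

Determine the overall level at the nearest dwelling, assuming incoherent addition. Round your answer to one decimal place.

82.7 dB

Apply inverse-square spreading to bring every level to the receiver, then sum 10^(L/10).
air handling unit: 82 − 20·log₁₀(13.6/1.2) = 82 − 21.09 = 60.91 dB.
packaged HVAC unit: 74 − 20·log₁₀(4.9/1.7) = 74 − 9.19 = 64.81 dB.
diesel generator: 100 − 20·log₁₀(29.1/3.7) = 100 − 17.91 = 82.09 dB.
chiller: 91 − 20·log₁₀(32.9/4.2) = 91 − 17.88 = 73.12 dB.
Σ 10^(L/10) = 1.864e+08 → L_total = 10·log₁₀(1.864e+08) = 82.71 dB.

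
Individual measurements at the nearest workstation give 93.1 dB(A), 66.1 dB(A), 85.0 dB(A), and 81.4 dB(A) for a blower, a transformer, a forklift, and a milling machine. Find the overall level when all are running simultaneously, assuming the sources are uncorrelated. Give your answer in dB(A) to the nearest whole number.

94 dB(A)

Incoherent sources combine by intensity addition: L_total = 10·log₁₀(Σ 10^(L_i/10)).
Σ 10^(L/10) = 10^(93.1/10) + 10^(66.1/10) + 10^(85.0/10) + 10^(81.4/10) = 2.500e+09.
L_total = 10·log₁₀(2.500e+09) = 93.98 dB(A).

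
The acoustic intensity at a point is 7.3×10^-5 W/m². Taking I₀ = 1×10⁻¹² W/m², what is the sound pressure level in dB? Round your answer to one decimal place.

Dividing by I₀ shifts the exponent by 12: I/I₀ = 7.3×10^7.
L = 10·(0.8633 + 7) = 78.63 dB.

78.6 dB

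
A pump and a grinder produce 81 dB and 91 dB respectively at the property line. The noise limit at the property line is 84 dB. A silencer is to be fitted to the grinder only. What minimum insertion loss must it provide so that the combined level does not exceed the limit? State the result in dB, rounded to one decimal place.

10.0 dB

Fixed contribution from the other source: Σ 10^(L/10) = 10^(81/10) = 1.259e+08 (81.00 dB).
To meet 84 dB overall, the treated grinder may contribute at most 10^(84/10) − 1.259e+08 = 1.253e+08, i.e. 80.98 dB.
Required insertion loss = 91 − 80.98 = 10.02 dB.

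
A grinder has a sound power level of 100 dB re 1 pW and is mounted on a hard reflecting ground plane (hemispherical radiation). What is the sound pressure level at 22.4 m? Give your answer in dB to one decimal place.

The power spreads over a hemisphere of area 2π·r², so L_p = L_w − 10·log₁₀(2π·r²).
2π·r² = 3153 m², 10·log₁₀ of that is 34.987 dB.
L_p = 100 − 34.987 = 65.01 dB.

65.0 dB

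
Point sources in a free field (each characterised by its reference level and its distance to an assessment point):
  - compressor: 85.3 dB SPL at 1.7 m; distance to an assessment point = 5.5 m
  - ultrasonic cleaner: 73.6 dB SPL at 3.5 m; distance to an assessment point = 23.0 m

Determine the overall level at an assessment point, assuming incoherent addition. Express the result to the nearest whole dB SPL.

75 dB SPL

Apply inverse-square spreading to bring every level to the receiver, then sum 10^(L/10).
compressor: 85.3 − 20·log₁₀(5.5/1.7) = 85.3 − 10.20 = 75.10 dB SPL.
ultrasonic cleaner: 73.6 − 20·log₁₀(23.0/3.5) = 73.6 − 16.35 = 57.25 dB SPL.
Σ 10^(L/10) = 3.290e+07 → L_total = 10·log₁₀(3.290e+07) = 75.17 dB SPL.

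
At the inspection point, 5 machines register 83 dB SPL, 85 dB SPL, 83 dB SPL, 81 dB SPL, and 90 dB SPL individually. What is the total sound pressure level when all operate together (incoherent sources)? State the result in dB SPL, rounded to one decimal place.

For uncorrelated sources the intensities add, so convert each level to linear form, sum, and take 10·log₁₀ of the total.
Σ 10^(L/10) = 10^(83/10) + 10^(85/10) + 10^(83/10) + 10^(81/10) + 10^(90/10) = 1.841e+09.
L_total = 10·log₁₀(1.841e+09) = 92.65 dB SPL.

92.7 dB SPL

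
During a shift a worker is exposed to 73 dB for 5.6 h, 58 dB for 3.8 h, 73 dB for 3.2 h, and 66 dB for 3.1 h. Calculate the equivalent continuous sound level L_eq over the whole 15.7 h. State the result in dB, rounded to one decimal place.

70.8 dB

L_eq = 10·log₁₀[(1/T)·Σ tᵢ·10^(Lᵢ/10)] with T = 15.7 h.
Σ tᵢ·10^(Lᵢ/10) = 5.6·10^(73/10) + 3.8·10^(58/10) + 3.2·10^(73/10) + 3.1·10^(66/10) = 1.903e+08.
L_eq = 10·log₁₀(1.903e+08/15.7) = 70.84 dB.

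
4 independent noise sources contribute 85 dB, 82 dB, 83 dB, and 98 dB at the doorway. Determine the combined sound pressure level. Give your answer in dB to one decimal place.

98.4 dB

For uncorrelated sources the intensities add, so convert each level to linear form, sum, and take 10·log₁₀ of the total.
Σ 10^(L/10) = 10^(85/10) + 10^(82/10) + 10^(83/10) + 10^(98/10) = 6.984e+09.
L_total = 10·log₁₀(6.984e+09) = 98.44 dB.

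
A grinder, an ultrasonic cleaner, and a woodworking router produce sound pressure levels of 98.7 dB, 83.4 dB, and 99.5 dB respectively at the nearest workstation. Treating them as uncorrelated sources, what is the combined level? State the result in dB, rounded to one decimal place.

102.2 dB

For uncorrelated sources the intensities add, so convert each level to linear form, sum, and take 10·log₁₀ of the total.
Σ 10^(L/10) = 10^(98.7/10) + 10^(83.4/10) + 10^(99.5/10) = 1.654e+10.
L_total = 10·log₁₀(1.654e+10) = 102.19 dB.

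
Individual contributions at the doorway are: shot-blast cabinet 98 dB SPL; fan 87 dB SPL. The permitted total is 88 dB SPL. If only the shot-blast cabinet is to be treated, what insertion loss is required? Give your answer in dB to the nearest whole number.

The untreated sources together contribute 10^(87/10) = 5.012e+08, i.e. 87.00 dB SPL.
The limit corresponds to 10^(88/10) = 6.310e+08; subtracting the fixed part leaves 1.298e+08 for the shot-blast cabinet, i.e. 81.13 dB SPL.
So the shot-blast cabinet must be reduced from 98 to 81.13 dB SPL: IL = 16.87 dB.

17 dB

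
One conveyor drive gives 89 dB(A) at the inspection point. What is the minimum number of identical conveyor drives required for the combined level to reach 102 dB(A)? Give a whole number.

20

N identical sources give L₁ + 10·log₁₀ N, so require 10·log₁₀ N ≥ 102 − 89 = 13.0 dB.
N ≥ 10^(13.0/10) = 19.953, so N = 20.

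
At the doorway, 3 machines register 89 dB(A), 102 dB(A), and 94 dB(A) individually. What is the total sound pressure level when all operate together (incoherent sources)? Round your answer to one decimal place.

Incoherent sources combine by intensity addition: L_total = 10·log₁₀(Σ 10^(L_i/10)).
Σ 10^(L/10) = 10^(89/10) + 10^(102/10) + 10^(94/10) = 1.916e+10.
L_total = 10·log₁₀(1.916e+10) = 102.82 dB(A).

102.8 dB(A)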